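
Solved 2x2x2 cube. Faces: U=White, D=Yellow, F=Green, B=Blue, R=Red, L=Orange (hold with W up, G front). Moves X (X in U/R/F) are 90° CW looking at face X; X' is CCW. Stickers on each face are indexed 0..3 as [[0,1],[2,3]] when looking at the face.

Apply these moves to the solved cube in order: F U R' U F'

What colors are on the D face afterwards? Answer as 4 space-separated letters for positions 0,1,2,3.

Answer: W Y Y G

Derivation:
After move 1 (F): F=GGGG U=WWOO R=WRWR D=RRYY L=OYOY
After move 2 (U): U=OWOW F=WRGG R=BBWR B=OYBB L=GGOY
After move 3 (R'): R=BRBW U=OBOO F=WWGW D=RRYG B=YYRB
After move 4 (U): U=OOOB F=BRGW R=YYBW B=GGRB L=WWOY
After move 5 (F'): F=RWBG U=OOYB R=RYRW D=WYYG L=WBOO
Query: D face = WYYG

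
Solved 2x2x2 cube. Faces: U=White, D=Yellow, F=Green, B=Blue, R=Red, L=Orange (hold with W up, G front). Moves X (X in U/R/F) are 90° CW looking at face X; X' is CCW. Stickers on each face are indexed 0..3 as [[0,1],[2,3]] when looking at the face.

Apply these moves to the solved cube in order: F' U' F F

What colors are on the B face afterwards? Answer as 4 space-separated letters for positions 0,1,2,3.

Answer: Y R B B

Derivation:
After move 1 (F'): F=GGGG U=WWRR R=YRYR D=OOYY L=OWOW
After move 2 (U'): U=WRWR F=OWGG R=GGYR B=YRBB L=BBOW
After move 3 (F): F=GOGW U=WRWB R=WGRR D=YGYY L=BOOO
After move 4 (F): F=GGWO U=WROO R=WGBR D=RWYY L=BYOG
Query: B face = YRBB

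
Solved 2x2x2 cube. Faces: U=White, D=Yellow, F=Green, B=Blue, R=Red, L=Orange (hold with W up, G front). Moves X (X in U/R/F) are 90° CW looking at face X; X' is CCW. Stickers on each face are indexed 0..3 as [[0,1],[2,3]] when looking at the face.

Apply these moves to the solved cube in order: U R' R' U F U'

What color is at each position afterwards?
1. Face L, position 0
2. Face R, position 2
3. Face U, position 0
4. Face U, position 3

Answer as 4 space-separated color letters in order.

After move 1 (U): U=WWWW F=RRGG R=BBRR B=OOBB L=GGOO
After move 2 (R'): R=BRBR U=WBWO F=RWGW D=YRYG B=YOYB
After move 3 (R'): R=RRBB U=WYWY F=RBGO D=YWYW B=GORB
After move 4 (U): U=WWYY F=RRGO R=GOBB B=GGRB L=RBOO
After move 5 (F): F=GROR U=WWOB R=YOYB D=BGYW L=RYOW
After move 6 (U'): U=WBWO F=RYOR R=GRYB B=YORB L=GGOW
Query 1: L[0] = G
Query 2: R[2] = Y
Query 3: U[0] = W
Query 4: U[3] = O

Answer: G Y W O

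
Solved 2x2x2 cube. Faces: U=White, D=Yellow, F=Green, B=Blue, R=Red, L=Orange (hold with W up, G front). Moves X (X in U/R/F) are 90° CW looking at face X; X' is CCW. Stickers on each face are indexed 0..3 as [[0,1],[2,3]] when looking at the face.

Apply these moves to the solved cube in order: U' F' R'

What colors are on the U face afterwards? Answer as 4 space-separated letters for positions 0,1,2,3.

Answer: W B G R

Derivation:
After move 1 (U'): U=WWWW F=OOGG R=GGRR B=RRBB L=BBOO
After move 2 (F'): F=OGOG U=WWGR R=YGYR D=BOYY L=BWOW
After move 3 (R'): R=GRYY U=WBGR F=OWOR D=BGYG B=YROB
Query: U face = WBGR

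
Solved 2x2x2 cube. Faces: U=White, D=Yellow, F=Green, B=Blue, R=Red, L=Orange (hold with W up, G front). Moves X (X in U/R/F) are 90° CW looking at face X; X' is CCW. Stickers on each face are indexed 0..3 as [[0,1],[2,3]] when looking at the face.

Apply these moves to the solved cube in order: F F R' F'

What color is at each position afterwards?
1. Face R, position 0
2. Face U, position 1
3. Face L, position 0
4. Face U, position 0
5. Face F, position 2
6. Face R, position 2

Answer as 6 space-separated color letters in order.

Answer: G B O W G W

Derivation:
After move 1 (F): F=GGGG U=WWOO R=WRWR D=RRYY L=OYOY
After move 2 (F): F=GGGG U=WWYY R=OROR D=WWYY L=OROR
After move 3 (R'): R=RROO U=WBYB F=GWGY D=WGYG B=YBWB
After move 4 (F'): F=WYGG U=WBRO R=GRWO D=RRYG L=OBOY
Query 1: R[0] = G
Query 2: U[1] = B
Query 3: L[0] = O
Query 4: U[0] = W
Query 5: F[2] = G
Query 6: R[2] = W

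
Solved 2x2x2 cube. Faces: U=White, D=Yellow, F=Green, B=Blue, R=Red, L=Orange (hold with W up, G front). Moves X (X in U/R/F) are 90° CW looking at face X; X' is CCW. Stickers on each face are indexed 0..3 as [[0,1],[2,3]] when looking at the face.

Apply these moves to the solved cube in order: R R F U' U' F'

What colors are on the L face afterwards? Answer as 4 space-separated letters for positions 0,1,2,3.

Answer: W W O Y

Derivation:
After move 1 (R): R=RRRR U=WGWG F=GYGY D=YBYB B=WBWB
After move 2 (R): R=RRRR U=WYWY F=GBGB D=YWYW B=GBGB
After move 3 (F): F=GGBB U=WYOO R=WRYR D=RRYW L=OYOW
After move 4 (U'): U=YOWO F=OYBB R=GGYR B=WRGB L=GBOW
After move 5 (U'): U=OOYW F=GBBB R=OYYR B=GGGB L=WROW
After move 6 (F'): F=BBGB U=OOOY R=RYRR D=RWYW L=WWOY
Query: L face = WWOY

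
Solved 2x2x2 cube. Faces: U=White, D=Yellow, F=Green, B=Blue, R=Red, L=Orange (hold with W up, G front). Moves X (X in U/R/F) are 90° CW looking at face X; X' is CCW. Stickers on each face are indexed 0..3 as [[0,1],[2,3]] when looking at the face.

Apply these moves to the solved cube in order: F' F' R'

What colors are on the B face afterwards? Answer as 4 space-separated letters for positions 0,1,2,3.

Answer: Y B W B

Derivation:
After move 1 (F'): F=GGGG U=WWRR R=YRYR D=OOYY L=OWOW
After move 2 (F'): F=GGGG U=WWYY R=OROR D=WWYY L=OROR
After move 3 (R'): R=RROO U=WBYB F=GWGY D=WGYG B=YBWB
Query: B face = YBWB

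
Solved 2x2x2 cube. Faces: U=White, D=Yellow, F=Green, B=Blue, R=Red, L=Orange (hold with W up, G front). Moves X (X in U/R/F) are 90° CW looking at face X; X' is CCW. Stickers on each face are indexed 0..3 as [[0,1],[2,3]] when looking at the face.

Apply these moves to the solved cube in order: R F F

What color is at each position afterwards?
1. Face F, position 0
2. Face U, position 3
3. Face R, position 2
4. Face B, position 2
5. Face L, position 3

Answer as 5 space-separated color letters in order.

Answer: Y Y O W R

Derivation:
After move 1 (R): R=RRRR U=WGWG F=GYGY D=YBYB B=WBWB
After move 2 (F): F=GGYY U=WGOO R=WRGR D=RRYB L=OYOB
After move 3 (F): F=YGYG U=WGBY R=OROR D=GWYB L=OROR
Query 1: F[0] = Y
Query 2: U[3] = Y
Query 3: R[2] = O
Query 4: B[2] = W
Query 5: L[3] = R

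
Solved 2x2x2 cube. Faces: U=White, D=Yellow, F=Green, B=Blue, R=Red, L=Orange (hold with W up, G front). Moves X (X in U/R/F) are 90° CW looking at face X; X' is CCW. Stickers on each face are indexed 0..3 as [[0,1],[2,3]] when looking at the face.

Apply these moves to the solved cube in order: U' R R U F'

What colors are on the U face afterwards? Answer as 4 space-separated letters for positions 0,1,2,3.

After move 1 (U'): U=WWWW F=OOGG R=GGRR B=RRBB L=BBOO
After move 2 (R): R=RGRG U=WOWG F=OYGY D=YBYR B=WRWB
After move 3 (R): R=RRGG U=WYWY F=OBGR D=YWYW B=GROB
After move 4 (U): U=WWYY F=RRGR R=GRGG B=BBOB L=OBOO
After move 5 (F'): F=RRRG U=WWGG R=WRYG D=BOYW L=OYOY
Query: U face = WWGG

Answer: W W G G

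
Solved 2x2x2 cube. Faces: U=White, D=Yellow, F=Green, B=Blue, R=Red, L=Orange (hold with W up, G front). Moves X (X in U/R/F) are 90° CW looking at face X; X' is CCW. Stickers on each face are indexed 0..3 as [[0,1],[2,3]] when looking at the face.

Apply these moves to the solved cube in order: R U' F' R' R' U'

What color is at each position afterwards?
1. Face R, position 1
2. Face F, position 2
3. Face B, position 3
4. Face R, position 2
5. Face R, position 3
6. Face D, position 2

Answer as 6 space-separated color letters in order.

After move 1 (R): R=RRRR U=WGWG F=GYGY D=YBYB B=WBWB
After move 2 (U'): U=GGWW F=OOGY R=GYRR B=RRWB L=WBOO
After move 3 (F'): F=OYOG U=GGGR R=BYYR D=BOYB L=WWOW
After move 4 (R'): R=YRBY U=GWGR F=OGOR D=BYYG B=BROB
After move 5 (R'): R=RYYB U=GOGB F=OWOR D=BGYR B=GRYB
After move 6 (U'): U=OBGG F=WWOR R=OWYB B=RYYB L=GROW
Query 1: R[1] = W
Query 2: F[2] = O
Query 3: B[3] = B
Query 4: R[2] = Y
Query 5: R[3] = B
Query 6: D[2] = Y

Answer: W O B Y B Y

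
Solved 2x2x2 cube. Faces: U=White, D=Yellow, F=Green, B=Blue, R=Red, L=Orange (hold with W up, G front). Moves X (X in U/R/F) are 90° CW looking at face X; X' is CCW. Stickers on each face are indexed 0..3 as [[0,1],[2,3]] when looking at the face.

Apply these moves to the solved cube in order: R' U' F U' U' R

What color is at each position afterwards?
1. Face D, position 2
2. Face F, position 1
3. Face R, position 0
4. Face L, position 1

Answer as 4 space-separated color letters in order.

Answer: Y G W W

Derivation:
After move 1 (R'): R=RRRR U=WBWB F=GWGW D=YGYG B=YBYB
After move 2 (U'): U=BBWW F=OOGW R=GWRR B=RRYB L=YBOO
After move 3 (F): F=GOWO U=BBOB R=WWWR D=RGYG L=YYOG
After move 4 (U'): U=BBBO F=YYWO R=GOWR B=WWYB L=RROG
After move 5 (U'): U=BOBB F=RRWO R=YYWR B=GOYB L=WWOG
After move 6 (R): R=WYRY U=BRBO F=RGWG D=RYYG B=BOOB
Query 1: D[2] = Y
Query 2: F[1] = G
Query 3: R[0] = W
Query 4: L[1] = W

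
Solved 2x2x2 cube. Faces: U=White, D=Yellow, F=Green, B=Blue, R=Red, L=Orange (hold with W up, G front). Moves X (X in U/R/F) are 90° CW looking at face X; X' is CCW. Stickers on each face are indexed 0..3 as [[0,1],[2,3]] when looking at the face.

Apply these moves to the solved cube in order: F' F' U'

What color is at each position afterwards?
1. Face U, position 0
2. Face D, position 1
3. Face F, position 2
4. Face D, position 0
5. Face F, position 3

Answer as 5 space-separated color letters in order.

Answer: W W G W G

Derivation:
After move 1 (F'): F=GGGG U=WWRR R=YRYR D=OOYY L=OWOW
After move 2 (F'): F=GGGG U=WWYY R=OROR D=WWYY L=OROR
After move 3 (U'): U=WYWY F=ORGG R=GGOR B=ORBB L=BBOR
Query 1: U[0] = W
Query 2: D[1] = W
Query 3: F[2] = G
Query 4: D[0] = W
Query 5: F[3] = G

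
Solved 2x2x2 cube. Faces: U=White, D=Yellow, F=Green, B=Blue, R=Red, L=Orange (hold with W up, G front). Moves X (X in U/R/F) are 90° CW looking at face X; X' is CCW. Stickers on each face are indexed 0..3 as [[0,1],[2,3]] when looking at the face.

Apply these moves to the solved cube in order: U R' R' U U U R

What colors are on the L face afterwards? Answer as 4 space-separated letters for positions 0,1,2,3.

After move 1 (U): U=WWWW F=RRGG R=BBRR B=OOBB L=GGOO
After move 2 (R'): R=BRBR U=WBWO F=RWGW D=YRYG B=YOYB
After move 3 (R'): R=RRBB U=WYWY F=RBGO D=YWYW B=GORB
After move 4 (U): U=WWYY F=RRGO R=GOBB B=GGRB L=RBOO
After move 5 (U): U=YWYW F=GOGO R=GGBB B=RBRB L=RROO
After move 6 (U): U=YYWW F=GGGO R=RBBB B=RRRB L=GOOO
After move 7 (R): R=BRBB U=YGWO F=GWGW D=YRYR B=WRYB
Query: L face = GOOO

Answer: G O O O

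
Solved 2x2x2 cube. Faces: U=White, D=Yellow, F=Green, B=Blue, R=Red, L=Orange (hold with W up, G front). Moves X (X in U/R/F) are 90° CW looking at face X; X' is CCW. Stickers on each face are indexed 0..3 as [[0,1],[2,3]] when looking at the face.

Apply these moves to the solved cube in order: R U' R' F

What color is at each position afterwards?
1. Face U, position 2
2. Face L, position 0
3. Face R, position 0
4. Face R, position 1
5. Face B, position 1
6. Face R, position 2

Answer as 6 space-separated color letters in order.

Answer: O W W R R R

Derivation:
After move 1 (R): R=RRRR U=WGWG F=GYGY D=YBYB B=WBWB
After move 2 (U'): U=GGWW F=OOGY R=GYRR B=RRWB L=WBOO
After move 3 (R'): R=YRGR U=GWWR F=OGGW D=YOYY B=BRBB
After move 4 (F): F=GOWG U=GWOB R=WRRR D=GYYY L=WYOO
Query 1: U[2] = O
Query 2: L[0] = W
Query 3: R[0] = W
Query 4: R[1] = R
Query 5: B[1] = R
Query 6: R[2] = R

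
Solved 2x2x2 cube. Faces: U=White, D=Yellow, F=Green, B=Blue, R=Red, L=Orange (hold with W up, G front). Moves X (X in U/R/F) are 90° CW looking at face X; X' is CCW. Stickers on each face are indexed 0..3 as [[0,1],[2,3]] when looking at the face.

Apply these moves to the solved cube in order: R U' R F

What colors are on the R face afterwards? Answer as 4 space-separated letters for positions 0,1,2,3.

After move 1 (R): R=RRRR U=WGWG F=GYGY D=YBYB B=WBWB
After move 2 (U'): U=GGWW F=OOGY R=GYRR B=RRWB L=WBOO
After move 3 (R): R=RGRY U=GOWY F=OBGB D=YWYR B=WRGB
After move 4 (F): F=GOBB U=GOOB R=WGYY D=RRYR L=WYOW
Query: R face = WGYY

Answer: W G Y Y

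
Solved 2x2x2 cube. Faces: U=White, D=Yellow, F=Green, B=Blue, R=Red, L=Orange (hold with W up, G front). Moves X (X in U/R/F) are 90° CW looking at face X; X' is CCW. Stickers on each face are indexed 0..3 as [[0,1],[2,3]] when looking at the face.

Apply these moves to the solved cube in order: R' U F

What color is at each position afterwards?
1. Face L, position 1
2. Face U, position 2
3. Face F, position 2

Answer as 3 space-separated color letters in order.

After move 1 (R'): R=RRRR U=WBWB F=GWGW D=YGYG B=YBYB
After move 2 (U): U=WWBB F=RRGW R=YBRR B=OOYB L=GWOO
After move 3 (F): F=GRWR U=WWOW R=BBBR D=RYYG L=GYOG
Query 1: L[1] = Y
Query 2: U[2] = O
Query 3: F[2] = W

Answer: Y O W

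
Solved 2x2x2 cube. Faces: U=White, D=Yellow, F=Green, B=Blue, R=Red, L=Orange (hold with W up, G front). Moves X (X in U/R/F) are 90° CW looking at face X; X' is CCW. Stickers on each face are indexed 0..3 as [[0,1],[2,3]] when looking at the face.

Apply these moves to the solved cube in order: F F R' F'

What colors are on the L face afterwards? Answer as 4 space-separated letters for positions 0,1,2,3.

After move 1 (F): F=GGGG U=WWOO R=WRWR D=RRYY L=OYOY
After move 2 (F): F=GGGG U=WWYY R=OROR D=WWYY L=OROR
After move 3 (R'): R=RROO U=WBYB F=GWGY D=WGYG B=YBWB
After move 4 (F'): F=WYGG U=WBRO R=GRWO D=RRYG L=OBOY
Query: L face = OBOY

Answer: O B O Y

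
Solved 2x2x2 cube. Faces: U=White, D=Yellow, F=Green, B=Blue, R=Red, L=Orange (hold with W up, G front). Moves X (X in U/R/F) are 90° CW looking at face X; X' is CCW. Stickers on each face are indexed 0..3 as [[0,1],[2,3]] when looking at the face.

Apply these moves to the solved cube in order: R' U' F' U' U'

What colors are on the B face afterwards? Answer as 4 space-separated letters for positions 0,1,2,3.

Answer: O W Y B

Derivation:
After move 1 (R'): R=RRRR U=WBWB F=GWGW D=YGYG B=YBYB
After move 2 (U'): U=BBWW F=OOGW R=GWRR B=RRYB L=YBOO
After move 3 (F'): F=OWOG U=BBGR R=GWYR D=BOYG L=YWOW
After move 4 (U'): U=BRBG F=YWOG R=OWYR B=GWYB L=RROW
After move 5 (U'): U=RGBB F=RROG R=YWYR B=OWYB L=GWOW
Query: B face = OWYB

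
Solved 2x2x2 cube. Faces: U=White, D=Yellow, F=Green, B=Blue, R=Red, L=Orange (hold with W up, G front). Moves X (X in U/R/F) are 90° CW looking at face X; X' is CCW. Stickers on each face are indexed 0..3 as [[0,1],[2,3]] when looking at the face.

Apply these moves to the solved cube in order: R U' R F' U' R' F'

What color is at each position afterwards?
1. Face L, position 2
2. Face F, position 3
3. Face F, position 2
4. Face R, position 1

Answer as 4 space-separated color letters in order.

Answer: O O W Y

Derivation:
After move 1 (R): R=RRRR U=WGWG F=GYGY D=YBYB B=WBWB
After move 2 (U'): U=GGWW F=OOGY R=GYRR B=RRWB L=WBOO
After move 3 (R): R=RGRY U=GOWY F=OBGB D=YWYR B=WRGB
After move 4 (F'): F=BBOG U=GORR R=WGYY D=BOYR L=WYOW
After move 5 (U'): U=ORGR F=WYOG R=BBYY B=WGGB L=WROW
After move 6 (R'): R=BYBY U=OGGW F=WROR D=BYYG B=RGOB
After move 7 (F'): F=RRWO U=OGBB R=YYBY D=RWYG L=WWOG
Query 1: L[2] = O
Query 2: F[3] = O
Query 3: F[2] = W
Query 4: R[1] = Y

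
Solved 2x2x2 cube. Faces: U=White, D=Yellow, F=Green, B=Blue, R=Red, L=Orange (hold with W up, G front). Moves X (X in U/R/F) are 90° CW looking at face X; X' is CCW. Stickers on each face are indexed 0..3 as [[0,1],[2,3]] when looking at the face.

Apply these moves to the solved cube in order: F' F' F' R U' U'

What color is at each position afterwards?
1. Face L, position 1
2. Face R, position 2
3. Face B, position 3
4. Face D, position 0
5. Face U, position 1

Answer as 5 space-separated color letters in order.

Answer: W R B R O

Derivation:
After move 1 (F'): F=GGGG U=WWRR R=YRYR D=OOYY L=OWOW
After move 2 (F'): F=GGGG U=WWYY R=OROR D=WWYY L=OROR
After move 3 (F'): F=GGGG U=WWOO R=WRWR D=RRYY L=OYOY
After move 4 (R): R=WWRR U=WGOG F=GRGY D=RBYB B=OBWB
After move 5 (U'): U=GGWO F=OYGY R=GRRR B=WWWB L=OBOY
After move 6 (U'): U=GOGW F=OBGY R=OYRR B=GRWB L=WWOY
Query 1: L[1] = W
Query 2: R[2] = R
Query 3: B[3] = B
Query 4: D[0] = R
Query 5: U[1] = O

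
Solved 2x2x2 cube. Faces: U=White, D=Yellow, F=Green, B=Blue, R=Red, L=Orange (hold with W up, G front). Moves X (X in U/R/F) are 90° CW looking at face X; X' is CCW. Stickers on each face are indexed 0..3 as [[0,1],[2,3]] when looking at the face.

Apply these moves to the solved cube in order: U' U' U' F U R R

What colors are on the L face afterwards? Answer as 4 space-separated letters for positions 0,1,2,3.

After move 1 (U'): U=WWWW F=OOGG R=GGRR B=RRBB L=BBOO
After move 2 (U'): U=WWWW F=BBGG R=OORR B=GGBB L=RROO
After move 3 (U'): U=WWWW F=RRGG R=BBRR B=OOBB L=GGOO
After move 4 (F): F=GRGR U=WWOG R=WBWR D=RBYY L=GYOY
After move 5 (U): U=OWGW F=WBGR R=OOWR B=GYBB L=GROY
After move 6 (R): R=WORO U=OBGR F=WBGY D=RBYG B=WYWB
After move 7 (R): R=RWOO U=OBGY F=WBGG D=RWYW B=RYBB
Query: L face = GROY

Answer: G R O Y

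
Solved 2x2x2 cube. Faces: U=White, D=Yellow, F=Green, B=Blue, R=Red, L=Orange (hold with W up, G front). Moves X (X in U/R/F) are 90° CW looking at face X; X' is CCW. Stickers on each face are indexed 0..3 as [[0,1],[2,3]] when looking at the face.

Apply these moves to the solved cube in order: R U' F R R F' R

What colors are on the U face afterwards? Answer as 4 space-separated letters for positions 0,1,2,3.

Answer: G R R Y

Derivation:
After move 1 (R): R=RRRR U=WGWG F=GYGY D=YBYB B=WBWB
After move 2 (U'): U=GGWW F=OOGY R=GYRR B=RRWB L=WBOO
After move 3 (F): F=GOYO U=GGOB R=WYWR D=RGYB L=WYOB
After move 4 (R): R=WWRY U=GOOO F=GGYB D=RWYR B=BRGB
After move 5 (R): R=RWYW U=GGOB F=GWYR D=RGYB B=OROB
After move 6 (F'): F=WRGY U=GGRY R=GWRW D=YBYB L=WBOO
After move 7 (R): R=RGWW U=GRRY F=WBGB D=YOYO B=YRGB
Query: U face = GRRY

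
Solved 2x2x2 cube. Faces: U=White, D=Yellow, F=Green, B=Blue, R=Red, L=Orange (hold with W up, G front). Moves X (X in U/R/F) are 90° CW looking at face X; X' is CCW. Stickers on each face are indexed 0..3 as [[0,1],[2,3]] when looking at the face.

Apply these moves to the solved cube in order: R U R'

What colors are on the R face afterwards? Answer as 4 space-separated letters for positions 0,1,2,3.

Answer: B R W R

Derivation:
After move 1 (R): R=RRRR U=WGWG F=GYGY D=YBYB B=WBWB
After move 2 (U): U=WWGG F=RRGY R=WBRR B=OOWB L=GYOO
After move 3 (R'): R=BRWR U=WWGO F=RWGG D=YRYY B=BOBB
Query: R face = BRWR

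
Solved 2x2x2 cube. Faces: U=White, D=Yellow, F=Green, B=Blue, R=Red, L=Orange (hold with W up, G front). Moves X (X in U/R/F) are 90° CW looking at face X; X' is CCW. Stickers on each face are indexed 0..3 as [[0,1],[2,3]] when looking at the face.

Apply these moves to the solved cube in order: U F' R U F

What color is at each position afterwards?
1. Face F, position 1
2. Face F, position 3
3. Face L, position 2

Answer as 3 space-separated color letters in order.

After move 1 (U): U=WWWW F=RRGG R=BBRR B=OOBB L=GGOO
After move 2 (F'): F=RGRG U=WWBR R=YBYR D=GOYY L=GWOW
After move 3 (R): R=YYRB U=WGBG F=RORY D=GBYO B=ROWB
After move 4 (U): U=BWGG F=YYRY R=RORB B=GWWB L=ROOW
After move 5 (F): F=RYYY U=BWWO R=GOGB D=RRYO L=RGOB
Query 1: F[1] = Y
Query 2: F[3] = Y
Query 3: L[2] = O

Answer: Y Y O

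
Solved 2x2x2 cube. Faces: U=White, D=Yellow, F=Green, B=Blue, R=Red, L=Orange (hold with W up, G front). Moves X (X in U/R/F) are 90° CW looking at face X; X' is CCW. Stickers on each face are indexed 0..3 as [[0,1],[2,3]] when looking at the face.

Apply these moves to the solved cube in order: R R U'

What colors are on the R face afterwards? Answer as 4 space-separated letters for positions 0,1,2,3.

After move 1 (R): R=RRRR U=WGWG F=GYGY D=YBYB B=WBWB
After move 2 (R): R=RRRR U=WYWY F=GBGB D=YWYW B=GBGB
After move 3 (U'): U=YYWW F=OOGB R=GBRR B=RRGB L=GBOO
Query: R face = GBRR

Answer: G B R R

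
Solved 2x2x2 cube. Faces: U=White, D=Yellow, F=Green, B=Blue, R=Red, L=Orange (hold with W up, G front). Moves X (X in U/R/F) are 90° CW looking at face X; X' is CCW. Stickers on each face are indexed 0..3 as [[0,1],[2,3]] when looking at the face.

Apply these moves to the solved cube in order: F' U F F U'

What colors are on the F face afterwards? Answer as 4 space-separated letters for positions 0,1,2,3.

After move 1 (F'): F=GGGG U=WWRR R=YRYR D=OOYY L=OWOW
After move 2 (U): U=RWRW F=YRGG R=BBYR B=OWBB L=GGOW
After move 3 (F): F=GYGR U=RWWG R=RBWR D=YBYY L=GOOO
After move 4 (F): F=GGRY U=RWOO R=WBGR D=WRYY L=GYOB
After move 5 (U'): U=WORO F=GYRY R=GGGR B=WBBB L=OWOB
Query: F face = GYRY

Answer: G Y R Y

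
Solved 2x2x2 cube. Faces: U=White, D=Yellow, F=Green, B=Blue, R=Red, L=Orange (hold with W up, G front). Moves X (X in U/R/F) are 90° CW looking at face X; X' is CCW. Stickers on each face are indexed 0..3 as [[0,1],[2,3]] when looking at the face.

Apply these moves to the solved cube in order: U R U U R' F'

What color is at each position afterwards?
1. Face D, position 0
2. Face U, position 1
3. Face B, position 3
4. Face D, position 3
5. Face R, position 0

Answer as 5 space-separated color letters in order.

After move 1 (U): U=WWWW F=RRGG R=BBRR B=OOBB L=GGOO
After move 2 (R): R=RBRB U=WRWG F=RYGY D=YBYO B=WOWB
After move 3 (U): U=WWGR F=RBGY R=WORB B=GGWB L=RYOO
After move 4 (U): U=GWRW F=WOGY R=GGRB B=RYWB L=RBOO
After move 5 (R'): R=GBGR U=GWRR F=WWGW D=YOYY B=OYBB
After move 6 (F'): F=WWWG U=GWGG R=OBYR D=BOYY L=RROR
Query 1: D[0] = B
Query 2: U[1] = W
Query 3: B[3] = B
Query 4: D[3] = Y
Query 5: R[0] = O

Answer: B W B Y O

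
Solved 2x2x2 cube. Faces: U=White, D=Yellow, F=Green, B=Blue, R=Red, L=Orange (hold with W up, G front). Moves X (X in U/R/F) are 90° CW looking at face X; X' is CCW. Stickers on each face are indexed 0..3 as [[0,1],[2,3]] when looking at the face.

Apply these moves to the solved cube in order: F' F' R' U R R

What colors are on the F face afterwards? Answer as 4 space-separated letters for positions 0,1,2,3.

Answer: R W G O

Derivation:
After move 1 (F'): F=GGGG U=WWRR R=YRYR D=OOYY L=OWOW
After move 2 (F'): F=GGGG U=WWYY R=OROR D=WWYY L=OROR
After move 3 (R'): R=RROO U=WBYB F=GWGY D=WGYG B=YBWB
After move 4 (U): U=YWBB F=RRGY R=YBOO B=ORWB L=GWOR
After move 5 (R): R=OYOB U=YRBY F=RGGG D=WWYO B=BRWB
After move 6 (R): R=OOBY U=YGBG F=RWGO D=WWYB B=YRRB
Query: F face = RWGO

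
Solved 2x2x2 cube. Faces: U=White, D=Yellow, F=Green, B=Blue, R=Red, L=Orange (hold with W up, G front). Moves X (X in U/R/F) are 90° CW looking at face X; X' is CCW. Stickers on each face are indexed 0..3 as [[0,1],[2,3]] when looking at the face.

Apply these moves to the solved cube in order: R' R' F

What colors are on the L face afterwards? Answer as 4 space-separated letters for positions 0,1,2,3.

Answer: O Y O W

Derivation:
After move 1 (R'): R=RRRR U=WBWB F=GWGW D=YGYG B=YBYB
After move 2 (R'): R=RRRR U=WYWY F=GBGB D=YWYW B=GBGB
After move 3 (F): F=GGBB U=WYOO R=WRYR D=RRYW L=OYOW
Query: L face = OYOW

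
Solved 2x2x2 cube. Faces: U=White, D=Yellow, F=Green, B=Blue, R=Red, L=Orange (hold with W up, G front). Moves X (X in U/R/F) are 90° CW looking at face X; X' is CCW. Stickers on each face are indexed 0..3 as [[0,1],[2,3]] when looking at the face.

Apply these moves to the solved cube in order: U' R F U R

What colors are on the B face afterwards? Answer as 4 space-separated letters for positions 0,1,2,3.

After move 1 (U'): U=WWWW F=OOGG R=GGRR B=RRBB L=BBOO
After move 2 (R): R=RGRG U=WOWG F=OYGY D=YBYR B=WRWB
After move 3 (F): F=GOYY U=WOOB R=WGGG D=RRYR L=BYOB
After move 4 (U): U=OWBO F=WGYY R=WRGG B=BYWB L=GOOB
After move 5 (R): R=GWGR U=OGBY F=WRYR D=RWYB B=OYWB
Query: B face = OYWB

Answer: O Y W B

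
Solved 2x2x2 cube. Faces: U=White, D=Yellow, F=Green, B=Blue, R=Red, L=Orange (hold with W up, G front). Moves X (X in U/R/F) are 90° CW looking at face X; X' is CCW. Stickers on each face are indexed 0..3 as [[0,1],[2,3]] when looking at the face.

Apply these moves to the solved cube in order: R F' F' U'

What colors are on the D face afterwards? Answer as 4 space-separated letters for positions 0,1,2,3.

After move 1 (R): R=RRRR U=WGWG F=GYGY D=YBYB B=WBWB
After move 2 (F'): F=YYGG U=WGRR R=BRYR D=OOYB L=OGOW
After move 3 (F'): F=YGYG U=WGBY R=OROR D=GWYB L=OROR
After move 4 (U'): U=GYWB F=ORYG R=YGOR B=ORWB L=WBOR
Query: D face = GWYB

Answer: G W Y B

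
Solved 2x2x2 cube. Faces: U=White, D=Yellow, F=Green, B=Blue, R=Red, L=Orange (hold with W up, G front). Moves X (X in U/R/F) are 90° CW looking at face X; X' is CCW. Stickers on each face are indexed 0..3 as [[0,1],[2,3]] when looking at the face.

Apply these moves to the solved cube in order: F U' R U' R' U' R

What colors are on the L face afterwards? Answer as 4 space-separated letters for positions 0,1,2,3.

After move 1 (F): F=GGGG U=WWOO R=WRWR D=RRYY L=OYOY
After move 2 (U'): U=WOWO F=OYGG R=GGWR B=WRBB L=BBOY
After move 3 (R): R=WGRG U=WYWG F=ORGY D=RBYW B=OROB
After move 4 (U'): U=YGWW F=BBGY R=ORRG B=WGOB L=OROY
After move 5 (R'): R=RGOR U=YOWW F=BGGW D=RBYY B=WGBB
After move 6 (U'): U=OWYW F=ORGW R=BGOR B=RGBB L=WGOY
After move 7 (R): R=OBRG U=ORYW F=OBGY D=RBYR B=WGWB
Query: L face = WGOY

Answer: W G O Y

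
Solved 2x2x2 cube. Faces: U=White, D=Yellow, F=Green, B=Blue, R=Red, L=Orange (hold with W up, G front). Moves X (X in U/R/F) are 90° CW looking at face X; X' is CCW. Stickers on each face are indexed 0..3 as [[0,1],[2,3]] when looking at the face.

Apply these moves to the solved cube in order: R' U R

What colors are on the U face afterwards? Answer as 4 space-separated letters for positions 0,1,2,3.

Answer: W R B W

Derivation:
After move 1 (R'): R=RRRR U=WBWB F=GWGW D=YGYG B=YBYB
After move 2 (U): U=WWBB F=RRGW R=YBRR B=OOYB L=GWOO
After move 3 (R): R=RYRB U=WRBW F=RGGG D=YYYO B=BOWB
Query: U face = WRBW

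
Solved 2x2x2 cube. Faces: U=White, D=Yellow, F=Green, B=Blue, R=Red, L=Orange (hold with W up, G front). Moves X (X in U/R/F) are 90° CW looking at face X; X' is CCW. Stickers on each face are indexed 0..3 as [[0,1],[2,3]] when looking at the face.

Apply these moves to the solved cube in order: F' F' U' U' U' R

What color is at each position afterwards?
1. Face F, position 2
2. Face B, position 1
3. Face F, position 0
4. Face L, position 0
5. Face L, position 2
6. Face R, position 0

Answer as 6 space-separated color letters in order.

Answer: G R O G O O

Derivation:
After move 1 (F'): F=GGGG U=WWRR R=YRYR D=OOYY L=OWOW
After move 2 (F'): F=GGGG U=WWYY R=OROR D=WWYY L=OROR
After move 3 (U'): U=WYWY F=ORGG R=GGOR B=ORBB L=BBOR
After move 4 (U'): U=YYWW F=BBGG R=OROR B=GGBB L=OROR
After move 5 (U'): U=YWYW F=ORGG R=BBOR B=ORBB L=GGOR
After move 6 (R): R=OBRB U=YRYG F=OWGY D=WBYO B=WRWB
Query 1: F[2] = G
Query 2: B[1] = R
Query 3: F[0] = O
Query 4: L[0] = G
Query 5: L[2] = O
Query 6: R[0] = O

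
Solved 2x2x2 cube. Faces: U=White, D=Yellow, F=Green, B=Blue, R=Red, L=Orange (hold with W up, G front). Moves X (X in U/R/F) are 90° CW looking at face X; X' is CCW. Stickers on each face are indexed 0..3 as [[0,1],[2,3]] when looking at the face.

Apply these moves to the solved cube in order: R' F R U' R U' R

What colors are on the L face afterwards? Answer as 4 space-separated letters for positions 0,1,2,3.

After move 1 (R'): R=RRRR U=WBWB F=GWGW D=YGYG B=YBYB
After move 2 (F): F=GGWW U=WBOO R=WRBR D=RRYG L=OYOG
After move 3 (R): R=BWRR U=WGOW F=GRWG D=RYYY B=OBBB
After move 4 (U'): U=GWWO F=OYWG R=GRRR B=BWBB L=OBOG
After move 5 (R): R=RGRR U=GYWG F=OYWY D=RBYB B=OWWB
After move 6 (U'): U=YGGW F=OBWY R=OYRR B=RGWB L=OWOG
After move 7 (R): R=RORY U=YBGY F=OBWB D=RWYR B=WGGB
Query: L face = OWOG

Answer: O W O G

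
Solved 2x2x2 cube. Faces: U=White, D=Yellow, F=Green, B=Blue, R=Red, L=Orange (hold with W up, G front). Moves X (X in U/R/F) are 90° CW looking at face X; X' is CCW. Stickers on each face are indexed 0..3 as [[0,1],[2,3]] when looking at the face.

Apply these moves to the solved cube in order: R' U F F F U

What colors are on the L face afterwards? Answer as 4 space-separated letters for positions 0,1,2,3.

After move 1 (R'): R=RRRR U=WBWB F=GWGW D=YGYG B=YBYB
After move 2 (U): U=WWBB F=RRGW R=YBRR B=OOYB L=GWOO
After move 3 (F): F=GRWR U=WWOW R=BBBR D=RYYG L=GYOG
After move 4 (F): F=WGRR U=WWGY R=OBWR D=BBYG L=GROY
After move 5 (F): F=RWRG U=WWYR R=GBYR D=WOYG L=GBOB
After move 6 (U): U=YWRW F=GBRG R=OOYR B=GBYB L=RWOB
Query: L face = RWOB

Answer: R W O B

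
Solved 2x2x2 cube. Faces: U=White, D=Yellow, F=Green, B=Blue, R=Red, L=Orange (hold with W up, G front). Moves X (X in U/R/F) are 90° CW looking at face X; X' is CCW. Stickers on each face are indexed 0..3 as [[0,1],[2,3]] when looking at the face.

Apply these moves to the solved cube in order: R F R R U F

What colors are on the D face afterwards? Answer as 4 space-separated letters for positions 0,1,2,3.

Answer: R Y Y O

Derivation:
After move 1 (R): R=RRRR U=WGWG F=GYGY D=YBYB B=WBWB
After move 2 (F): F=GGYY U=WGOO R=WRGR D=RRYB L=OYOB
After move 3 (R): R=GWRR U=WGOY F=GRYB D=RWYW B=OBGB
After move 4 (R): R=RGRW U=WROB F=GWYW D=RGYO B=YBGB
After move 5 (U): U=OWBR F=RGYW R=YBRW B=OYGB L=GWOB
After move 6 (F): F=YRWG U=OWBW R=BBRW D=RYYO L=GROG
Query: D face = RYYO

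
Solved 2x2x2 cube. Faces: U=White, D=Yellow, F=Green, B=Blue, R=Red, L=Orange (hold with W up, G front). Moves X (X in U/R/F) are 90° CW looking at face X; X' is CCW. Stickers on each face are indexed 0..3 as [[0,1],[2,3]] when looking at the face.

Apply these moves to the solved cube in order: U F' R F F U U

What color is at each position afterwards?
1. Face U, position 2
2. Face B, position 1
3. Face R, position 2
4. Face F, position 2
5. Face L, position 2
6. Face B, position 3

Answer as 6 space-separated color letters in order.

After move 1 (U): U=WWWW F=RRGG R=BBRR B=OOBB L=GGOO
After move 2 (F'): F=RGRG U=WWBR R=YBYR D=GOYY L=GWOW
After move 3 (R): R=YYRB U=WGBG F=RORY D=GBYO B=ROWB
After move 4 (F): F=RRYO U=WGWW R=BYGB D=RYYO L=GGOB
After move 5 (F): F=YROR U=WGBG R=WYWB D=GBYO L=GROY
After move 6 (U): U=BWGG F=WYOR R=ROWB B=GRWB L=YROY
After move 7 (U): U=GBGW F=ROOR R=GRWB B=YRWB L=WYOY
Query 1: U[2] = G
Query 2: B[1] = R
Query 3: R[2] = W
Query 4: F[2] = O
Query 5: L[2] = O
Query 6: B[3] = B

Answer: G R W O O B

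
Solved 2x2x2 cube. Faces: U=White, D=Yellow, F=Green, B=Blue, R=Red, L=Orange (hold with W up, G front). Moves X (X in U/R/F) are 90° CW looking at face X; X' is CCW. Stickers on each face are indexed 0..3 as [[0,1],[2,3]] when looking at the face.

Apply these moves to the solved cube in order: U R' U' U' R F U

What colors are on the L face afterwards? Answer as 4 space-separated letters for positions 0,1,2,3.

Answer: G Y O Y

Derivation:
After move 1 (U): U=WWWW F=RRGG R=BBRR B=OOBB L=GGOO
After move 2 (R'): R=BRBR U=WBWO F=RWGW D=YRYG B=YOYB
After move 3 (U'): U=BOWW F=GGGW R=RWBR B=BRYB L=YOOO
After move 4 (U'): U=OWBW F=YOGW R=GGBR B=RWYB L=BROO
After move 5 (R): R=BGRG U=OOBW F=YRGG D=YYYR B=WWWB
After move 6 (F): F=GYGR U=OOOR R=BGWG D=RBYR L=BYOY
After move 7 (U): U=OORO F=BGGR R=WWWG B=BYWB L=GYOY
Query: L face = GYOY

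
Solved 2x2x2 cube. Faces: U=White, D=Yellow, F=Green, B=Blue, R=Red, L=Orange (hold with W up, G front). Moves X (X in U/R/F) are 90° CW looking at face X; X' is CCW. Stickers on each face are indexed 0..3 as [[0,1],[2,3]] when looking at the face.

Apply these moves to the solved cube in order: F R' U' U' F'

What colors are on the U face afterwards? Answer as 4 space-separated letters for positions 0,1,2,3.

After move 1 (F): F=GGGG U=WWOO R=WRWR D=RRYY L=OYOY
After move 2 (R'): R=RRWW U=WBOB F=GWGO D=RGYG B=YBRB
After move 3 (U'): U=BBWO F=OYGO R=GWWW B=RRRB L=YBOY
After move 4 (U'): U=BOBW F=YBGO R=OYWW B=GWRB L=RROY
After move 5 (F'): F=BOYG U=BOOW R=GYRW D=RYYG L=RWOB
Query: U face = BOOW

Answer: B O O W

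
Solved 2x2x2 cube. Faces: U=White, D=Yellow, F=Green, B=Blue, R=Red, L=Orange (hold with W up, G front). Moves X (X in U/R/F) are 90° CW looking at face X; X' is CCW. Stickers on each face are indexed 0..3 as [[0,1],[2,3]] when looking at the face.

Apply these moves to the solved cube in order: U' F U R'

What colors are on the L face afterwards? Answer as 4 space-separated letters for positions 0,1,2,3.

After move 1 (U'): U=WWWW F=OOGG R=GGRR B=RRBB L=BBOO
After move 2 (F): F=GOGO U=WWOB R=WGWR D=RGYY L=BYOY
After move 3 (U): U=OWBW F=WGGO R=RRWR B=BYBB L=GOOY
After move 4 (R'): R=RRRW U=OBBB F=WWGW D=RGYO B=YYGB
Query: L face = GOOY

Answer: G O O Y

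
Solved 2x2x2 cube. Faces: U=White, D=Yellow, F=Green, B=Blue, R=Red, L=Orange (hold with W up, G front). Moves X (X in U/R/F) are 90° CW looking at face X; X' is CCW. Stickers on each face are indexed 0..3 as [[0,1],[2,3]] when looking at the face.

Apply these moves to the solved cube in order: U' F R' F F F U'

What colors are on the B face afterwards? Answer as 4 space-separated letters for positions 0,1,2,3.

After move 1 (U'): U=WWWW F=OOGG R=GGRR B=RRBB L=BBOO
After move 2 (F): F=GOGO U=WWOB R=WGWR D=RGYY L=BYOY
After move 3 (R'): R=GRWW U=WBOR F=GWGB D=ROYO B=YRGB
After move 4 (F): F=GGBW U=WBYY R=ORRW D=WGYO L=BROO
After move 5 (F): F=BGWG U=WBOR R=YRYW D=ROYO L=BWOG
After move 6 (F): F=WBGG U=WBGW R=ORRW D=YYYO L=BROO
After move 7 (U'): U=BWWG F=BRGG R=WBRW B=ORGB L=YROO
Query: B face = ORGB

Answer: O R G B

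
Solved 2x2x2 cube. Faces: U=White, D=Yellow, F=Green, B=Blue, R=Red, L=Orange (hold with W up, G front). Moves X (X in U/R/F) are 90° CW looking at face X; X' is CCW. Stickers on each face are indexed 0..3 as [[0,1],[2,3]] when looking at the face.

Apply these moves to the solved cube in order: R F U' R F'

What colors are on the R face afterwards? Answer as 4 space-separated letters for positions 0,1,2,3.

After move 1 (R): R=RRRR U=WGWG F=GYGY D=YBYB B=WBWB
After move 2 (F): F=GGYY U=WGOO R=WRGR D=RRYB L=OYOB
After move 3 (U'): U=GOWO F=OYYY R=GGGR B=WRWB L=WBOB
After move 4 (R): R=GGRG U=GYWY F=ORYB D=RWYW B=OROB
After move 5 (F'): F=RBOY U=GYGR R=WGRG D=BBYW L=WYOW
Query: R face = WGRG

Answer: W G R G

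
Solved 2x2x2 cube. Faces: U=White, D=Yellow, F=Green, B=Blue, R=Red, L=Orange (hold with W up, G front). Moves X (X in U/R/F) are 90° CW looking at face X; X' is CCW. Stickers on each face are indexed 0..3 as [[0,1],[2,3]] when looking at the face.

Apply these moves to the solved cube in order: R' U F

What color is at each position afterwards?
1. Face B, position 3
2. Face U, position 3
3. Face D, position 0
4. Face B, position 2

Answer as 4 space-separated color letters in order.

After move 1 (R'): R=RRRR U=WBWB F=GWGW D=YGYG B=YBYB
After move 2 (U): U=WWBB F=RRGW R=YBRR B=OOYB L=GWOO
After move 3 (F): F=GRWR U=WWOW R=BBBR D=RYYG L=GYOG
Query 1: B[3] = B
Query 2: U[3] = W
Query 3: D[0] = R
Query 4: B[2] = Y

Answer: B W R Y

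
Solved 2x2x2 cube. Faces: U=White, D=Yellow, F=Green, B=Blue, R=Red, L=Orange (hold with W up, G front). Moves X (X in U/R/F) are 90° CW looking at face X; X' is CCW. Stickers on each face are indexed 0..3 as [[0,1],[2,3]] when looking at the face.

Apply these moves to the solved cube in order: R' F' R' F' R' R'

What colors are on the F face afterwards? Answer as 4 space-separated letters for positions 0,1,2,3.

Answer: B O W G

Derivation:
After move 1 (R'): R=RRRR U=WBWB F=GWGW D=YGYG B=YBYB
After move 2 (F'): F=WWGG U=WBRR R=GRYR D=OOYG L=OBOW
After move 3 (R'): R=RRGY U=WYRY F=WBGR D=OWYG B=GBOB
After move 4 (F'): F=BRWG U=WYRG R=WROY D=BWYG L=OYOR
After move 5 (R'): R=RYWO U=WORG F=BYWG D=BRYG B=GBWB
After move 6 (R'): R=YORW U=WWRG F=BOWG D=BYYG B=GBRB
Query: F face = BOWG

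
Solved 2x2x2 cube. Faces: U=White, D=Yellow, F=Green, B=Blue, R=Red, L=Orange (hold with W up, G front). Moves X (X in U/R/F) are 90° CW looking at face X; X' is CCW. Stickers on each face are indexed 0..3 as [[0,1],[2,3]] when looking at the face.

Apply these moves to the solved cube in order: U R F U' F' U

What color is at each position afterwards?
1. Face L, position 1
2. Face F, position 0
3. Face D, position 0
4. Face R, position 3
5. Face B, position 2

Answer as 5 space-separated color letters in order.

Answer: Y R O B W

Derivation:
After move 1 (U): U=WWWW F=RRGG R=BBRR B=OOBB L=GGOO
After move 2 (R): R=RBRB U=WRWG F=RYGY D=YBYO B=WOWB
After move 3 (F): F=GRYY U=WROG R=WBGB D=RRYO L=GYOB
After move 4 (U'): U=RGWO F=GYYY R=GRGB B=WBWB L=WOOB
After move 5 (F'): F=YYGY U=RGGG R=RRRB D=OBYO L=WOOW
After move 6 (U): U=GRGG F=RRGY R=WBRB B=WOWB L=YYOW
Query 1: L[1] = Y
Query 2: F[0] = R
Query 3: D[0] = O
Query 4: R[3] = B
Query 5: B[2] = W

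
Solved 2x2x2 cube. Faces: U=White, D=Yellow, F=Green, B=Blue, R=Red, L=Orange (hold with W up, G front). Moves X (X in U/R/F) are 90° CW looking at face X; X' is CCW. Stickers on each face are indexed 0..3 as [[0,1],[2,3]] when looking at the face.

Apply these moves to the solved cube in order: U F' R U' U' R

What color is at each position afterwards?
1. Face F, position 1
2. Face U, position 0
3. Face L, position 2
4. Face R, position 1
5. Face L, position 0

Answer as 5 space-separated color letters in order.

Answer: B G O G Y

Derivation:
After move 1 (U): U=WWWW F=RRGG R=BBRR B=OOBB L=GGOO
After move 2 (F'): F=RGRG U=WWBR R=YBYR D=GOYY L=GWOW
After move 3 (R): R=YYRB U=WGBG F=RORY D=GBYO B=ROWB
After move 4 (U'): U=GGWB F=GWRY R=RORB B=YYWB L=ROOW
After move 5 (U'): U=GBGW F=RORY R=GWRB B=ROWB L=YYOW
After move 6 (R): R=RGBW U=GOGY F=RBRO D=GWYR B=WOBB
Query 1: F[1] = B
Query 2: U[0] = G
Query 3: L[2] = O
Query 4: R[1] = G
Query 5: L[0] = Y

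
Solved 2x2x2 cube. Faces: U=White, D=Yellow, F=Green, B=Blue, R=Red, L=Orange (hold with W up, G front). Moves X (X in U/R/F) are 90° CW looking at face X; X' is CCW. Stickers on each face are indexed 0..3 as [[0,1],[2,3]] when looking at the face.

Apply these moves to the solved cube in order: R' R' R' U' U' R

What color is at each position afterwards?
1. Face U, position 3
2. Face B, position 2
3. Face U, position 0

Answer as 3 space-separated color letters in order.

After move 1 (R'): R=RRRR U=WBWB F=GWGW D=YGYG B=YBYB
After move 2 (R'): R=RRRR U=WYWY F=GBGB D=YWYW B=GBGB
After move 3 (R'): R=RRRR U=WGWG F=GYGY D=YBYB B=WBWB
After move 4 (U'): U=GGWW F=OOGY R=GYRR B=RRWB L=WBOO
After move 5 (U'): U=GWGW F=WBGY R=OORR B=GYWB L=RROO
After move 6 (R): R=RORO U=GBGY F=WBGB D=YWYG B=WYWB
Query 1: U[3] = Y
Query 2: B[2] = W
Query 3: U[0] = G

Answer: Y W G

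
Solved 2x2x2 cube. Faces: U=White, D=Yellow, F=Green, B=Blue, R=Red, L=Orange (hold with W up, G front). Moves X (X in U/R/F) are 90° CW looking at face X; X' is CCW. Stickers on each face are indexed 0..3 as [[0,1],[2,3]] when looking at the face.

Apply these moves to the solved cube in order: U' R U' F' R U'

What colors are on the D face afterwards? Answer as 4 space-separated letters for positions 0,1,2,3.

After move 1 (U'): U=WWWW F=OOGG R=GGRR B=RRBB L=BBOO
After move 2 (R): R=RGRG U=WOWG F=OYGY D=YBYR B=WRWB
After move 3 (U'): U=OGWW F=BBGY R=OYRG B=RGWB L=WROO
After move 4 (F'): F=BYBG U=OGOR R=BYYG D=ROYR L=WWOW
After move 5 (R): R=YBGY U=OYOG F=BOBR D=RWYR B=RGGB
After move 6 (U'): U=YGOO F=WWBR R=BOGY B=YBGB L=RGOW
Query: D face = RWYR

Answer: R W Y R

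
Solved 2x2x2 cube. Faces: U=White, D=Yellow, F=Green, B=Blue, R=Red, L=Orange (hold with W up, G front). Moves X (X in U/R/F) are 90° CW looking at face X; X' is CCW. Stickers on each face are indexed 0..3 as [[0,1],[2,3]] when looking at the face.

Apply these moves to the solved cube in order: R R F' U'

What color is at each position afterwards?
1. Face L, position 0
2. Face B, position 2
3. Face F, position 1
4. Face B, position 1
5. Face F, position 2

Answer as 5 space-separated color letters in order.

Answer: G G Y R G

Derivation:
After move 1 (R): R=RRRR U=WGWG F=GYGY D=YBYB B=WBWB
After move 2 (R): R=RRRR U=WYWY F=GBGB D=YWYW B=GBGB
After move 3 (F'): F=BBGG U=WYRR R=WRYR D=OOYW L=OYOW
After move 4 (U'): U=YRWR F=OYGG R=BBYR B=WRGB L=GBOW
Query 1: L[0] = G
Query 2: B[2] = G
Query 3: F[1] = Y
Query 4: B[1] = R
Query 5: F[2] = G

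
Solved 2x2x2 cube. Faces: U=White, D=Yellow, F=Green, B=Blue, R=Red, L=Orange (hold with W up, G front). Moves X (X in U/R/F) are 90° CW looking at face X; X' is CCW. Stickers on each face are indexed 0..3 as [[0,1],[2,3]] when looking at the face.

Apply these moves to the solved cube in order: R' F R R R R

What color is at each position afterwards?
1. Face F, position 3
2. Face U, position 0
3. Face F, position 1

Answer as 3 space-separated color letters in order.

Answer: W W G

Derivation:
After move 1 (R'): R=RRRR U=WBWB F=GWGW D=YGYG B=YBYB
After move 2 (F): F=GGWW U=WBOO R=WRBR D=RRYG L=OYOG
After move 3 (R): R=BWRR U=WGOW F=GRWG D=RYYY B=OBBB
After move 4 (R): R=RBRW U=WROG F=GYWY D=RBYO B=WBGB
After move 5 (R): R=RRWB U=WYOY F=GBWO D=RGYW B=GBRB
After move 6 (R): R=WRBR U=WBOO F=GGWW D=RRYG B=YBYB
Query 1: F[3] = W
Query 2: U[0] = W
Query 3: F[1] = G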